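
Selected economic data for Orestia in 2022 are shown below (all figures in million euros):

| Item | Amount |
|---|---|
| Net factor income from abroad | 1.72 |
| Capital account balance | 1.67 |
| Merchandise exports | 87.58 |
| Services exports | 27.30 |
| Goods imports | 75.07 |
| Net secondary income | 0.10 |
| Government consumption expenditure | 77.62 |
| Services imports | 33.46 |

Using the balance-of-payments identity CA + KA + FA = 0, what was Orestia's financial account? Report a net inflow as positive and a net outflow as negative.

Goods balance = 87.58 - 75.07 = 12.51
Services balance = 27.30 - 33.46 = -6.16
Trade balance (goods + services) = 12.51 + (-6.16) = 6.35
Net primary income = 1.72
Net secondary income = 0.10
Current account = 6.35 + 1.72 + 0.10 = 8.17
Financial account = -(8.17 + 1.67) = -9.84

-9.84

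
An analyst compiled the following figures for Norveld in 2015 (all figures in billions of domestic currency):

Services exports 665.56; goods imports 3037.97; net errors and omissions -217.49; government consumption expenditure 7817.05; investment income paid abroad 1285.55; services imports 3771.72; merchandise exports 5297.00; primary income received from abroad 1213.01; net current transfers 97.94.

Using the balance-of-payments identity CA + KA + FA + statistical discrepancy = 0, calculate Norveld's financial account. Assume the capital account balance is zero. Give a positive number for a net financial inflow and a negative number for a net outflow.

1039.22

Goods balance = 5297.00 - 3037.97 = 2259.03
Services balance = 665.56 - 3771.72 = -3106.16
Trade balance (goods + services) = 2259.03 + (-3106.16) = -847.13
Net primary income = 1213.01 - 1285.55 = -72.54
Net secondary income = 97.94
Current account = -847.13 + (-72.54) + 97.94 = -821.73
Financial account = -(-821.73 + (-217.49)) = 1039.22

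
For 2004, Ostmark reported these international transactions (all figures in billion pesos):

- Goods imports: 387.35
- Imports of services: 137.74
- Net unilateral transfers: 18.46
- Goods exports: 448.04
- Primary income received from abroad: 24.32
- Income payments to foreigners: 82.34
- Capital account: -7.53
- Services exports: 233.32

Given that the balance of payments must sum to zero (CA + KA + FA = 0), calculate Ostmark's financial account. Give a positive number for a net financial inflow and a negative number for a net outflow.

Goods balance = 448.04 - 387.35 = 60.69
Services balance = 233.32 - 137.74 = 95.58
Trade balance (goods + services) = 60.69 + 95.58 = 156.27
Net primary income = 24.32 - 82.34 = -58.02
Net secondary income = 18.46
Current account = 156.27 + (-58.02) + 18.46 = 116.71
Financial account = -(116.71 + (-7.53)) = -109.18

-109.18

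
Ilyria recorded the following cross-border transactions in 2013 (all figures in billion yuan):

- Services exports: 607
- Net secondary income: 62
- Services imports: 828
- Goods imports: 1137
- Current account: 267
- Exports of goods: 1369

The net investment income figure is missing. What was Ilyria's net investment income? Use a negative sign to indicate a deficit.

194

Current account = goods balance + services balance + net primary income + net secondary income
Sum of the known components = 73
Net investment income = CA - (known components) = 267 - 73 = 194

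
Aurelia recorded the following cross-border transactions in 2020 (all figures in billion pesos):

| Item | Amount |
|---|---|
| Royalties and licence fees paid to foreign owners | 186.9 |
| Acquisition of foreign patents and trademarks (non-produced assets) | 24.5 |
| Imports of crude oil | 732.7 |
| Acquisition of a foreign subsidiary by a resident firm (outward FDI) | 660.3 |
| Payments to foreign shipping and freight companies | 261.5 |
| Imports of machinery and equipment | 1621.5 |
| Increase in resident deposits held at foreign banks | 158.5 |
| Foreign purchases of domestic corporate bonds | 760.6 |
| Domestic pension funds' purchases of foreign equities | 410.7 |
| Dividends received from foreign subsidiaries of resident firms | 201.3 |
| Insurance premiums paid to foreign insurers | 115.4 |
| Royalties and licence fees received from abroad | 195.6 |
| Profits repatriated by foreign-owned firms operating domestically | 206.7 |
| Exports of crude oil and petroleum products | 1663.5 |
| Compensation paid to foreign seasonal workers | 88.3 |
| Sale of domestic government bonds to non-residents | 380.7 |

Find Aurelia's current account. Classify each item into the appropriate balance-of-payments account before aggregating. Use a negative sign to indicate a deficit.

Goods: 1663.5 - 732.7 - 1621.5 = -690.7
Services: -186.9 - 115.4 + 195.6 - 261.5 = -368.2
Primary income: -88.3 + 201.3 - 206.7 = -93.7
Current account = (-690.7) + (-368.2) + (-93.7) = -1152.6
(Excluded from the current account — capital account: acquisition of foreign patents and trademarks (non-produced assets) 24.5; financial account: acquisition of a foreign subsidiary by a resident firm (outward FDI) 660.3, increase in resident deposits held at foreign banks 158.5, foreign purchases of domestic corporate bonds 760.6, domestic pension funds' purchases of foreign equities 410.7, sale of domestic government bonds to non-residents 380.7.)

-1152.6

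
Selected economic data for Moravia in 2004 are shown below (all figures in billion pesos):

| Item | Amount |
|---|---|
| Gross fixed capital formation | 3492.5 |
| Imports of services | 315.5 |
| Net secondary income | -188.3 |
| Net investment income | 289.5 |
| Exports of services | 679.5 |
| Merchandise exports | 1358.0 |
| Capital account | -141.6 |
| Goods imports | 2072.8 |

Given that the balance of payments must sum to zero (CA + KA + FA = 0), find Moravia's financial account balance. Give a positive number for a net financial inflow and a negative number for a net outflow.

391.2

Goods balance = 1358.0 - 2072.8 = -714.8
Services balance = 679.5 - 315.5 = 364.0
Trade balance (goods + services) = -714.8 + 364.0 = -350.8
Net primary income = 289.5
Net secondary income = -188.3
Current account = -350.8 + 289.5 + (-188.3) = -249.6
Financial account = -(-249.6 + (-141.6)) = 391.2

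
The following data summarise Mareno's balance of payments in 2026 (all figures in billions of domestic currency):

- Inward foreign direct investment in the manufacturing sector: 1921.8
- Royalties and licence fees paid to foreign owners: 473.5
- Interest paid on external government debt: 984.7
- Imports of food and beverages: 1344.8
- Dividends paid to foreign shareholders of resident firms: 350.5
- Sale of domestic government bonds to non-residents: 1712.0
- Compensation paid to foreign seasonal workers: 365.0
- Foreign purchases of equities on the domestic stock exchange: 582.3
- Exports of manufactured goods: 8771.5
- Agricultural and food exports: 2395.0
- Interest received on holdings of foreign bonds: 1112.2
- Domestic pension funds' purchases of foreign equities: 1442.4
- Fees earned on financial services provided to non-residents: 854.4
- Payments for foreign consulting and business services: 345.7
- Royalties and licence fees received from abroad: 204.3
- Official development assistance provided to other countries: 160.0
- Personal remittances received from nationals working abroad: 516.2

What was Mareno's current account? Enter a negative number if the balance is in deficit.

9829.4

Goods: -1344.8 + 8771.5 + 2395.0 = 9821.7
Services: -473.5 - 345.7 + 204.3 + 854.4 = 239.5
Primary income: -365.0 - 984.7 + 1112.2 - 350.5 = -588.0
Secondary income: 516.2 - 160.0 = 356.2
Current account = 9821.7 + 239.5 + (-588.0) + 356.2 = 9829.4
(Excluded from the current account — financial account: inward foreign direct investment in the manufacturing sector 1921.8, sale of domestic government bonds to non-residents 1712.0, foreign purchases of equities on the domestic stock exchange 582.3, domestic pension funds' purchases of foreign equities 1442.4.)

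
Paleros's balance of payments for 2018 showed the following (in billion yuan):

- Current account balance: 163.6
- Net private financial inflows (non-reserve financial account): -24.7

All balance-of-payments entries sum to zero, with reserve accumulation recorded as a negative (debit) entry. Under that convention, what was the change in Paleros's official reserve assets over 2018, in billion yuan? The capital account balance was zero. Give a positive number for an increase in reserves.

Official reserve transactions balance = -(163.6 + (-24.7)) = -138.9
An accumulation of reserves is recorded as a debit (negative entry), so the change in the stock of reserves is the negative of that balance.
Change in official reserves = -(-138.9) = 138.9

138.9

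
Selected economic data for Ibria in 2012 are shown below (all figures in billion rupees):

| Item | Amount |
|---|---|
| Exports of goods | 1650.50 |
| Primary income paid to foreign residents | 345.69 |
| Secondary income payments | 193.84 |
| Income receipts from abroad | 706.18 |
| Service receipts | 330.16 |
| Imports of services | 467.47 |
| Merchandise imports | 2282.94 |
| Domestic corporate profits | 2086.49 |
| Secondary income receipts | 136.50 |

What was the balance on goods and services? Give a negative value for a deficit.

Goods balance = 1650.50 - 2282.94 = -632.44
Services balance = 330.16 - 467.47 = -137.31
Trade balance (goods + services) = -632.44 + (-137.31) = -769.75

-769.75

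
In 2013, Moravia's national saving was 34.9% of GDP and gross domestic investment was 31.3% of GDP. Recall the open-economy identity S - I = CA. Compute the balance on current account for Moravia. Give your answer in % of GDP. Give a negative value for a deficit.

3.6

CA = S - I = 34.9 - 31.3 = 3.6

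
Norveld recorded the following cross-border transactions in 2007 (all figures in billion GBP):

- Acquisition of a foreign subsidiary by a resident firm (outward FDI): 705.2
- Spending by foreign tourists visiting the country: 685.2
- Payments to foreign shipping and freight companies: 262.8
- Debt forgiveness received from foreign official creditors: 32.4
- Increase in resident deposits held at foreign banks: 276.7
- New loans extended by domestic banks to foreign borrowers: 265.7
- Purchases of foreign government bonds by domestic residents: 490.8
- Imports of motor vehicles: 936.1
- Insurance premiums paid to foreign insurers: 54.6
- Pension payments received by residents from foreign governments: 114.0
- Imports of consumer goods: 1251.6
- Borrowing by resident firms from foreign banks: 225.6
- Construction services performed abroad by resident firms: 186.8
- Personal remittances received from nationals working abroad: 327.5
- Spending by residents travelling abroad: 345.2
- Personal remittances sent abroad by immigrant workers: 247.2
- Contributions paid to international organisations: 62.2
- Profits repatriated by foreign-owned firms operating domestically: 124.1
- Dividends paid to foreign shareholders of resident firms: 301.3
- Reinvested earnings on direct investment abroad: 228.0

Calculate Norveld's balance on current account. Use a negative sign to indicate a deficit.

-2043.6

Goods: -1251.6 - 936.1 = -2187.7
Services: 685.2 + 186.8 - 262.8 - 54.6 - 345.2 = 209.4
Primary income: 228.0 - 124.1 - 301.3 = -197.4
Secondary income: 114.0 - 247.2 - 62.2 + 327.5 = 132.1
Current account = (-2187.7) + 209.4 + (-197.4) + 132.1 = -2043.6
(Excluded from the current account — financial account: acquisition of a foreign subsidiary by a resident firm (outward FDI) 705.2, increase in resident deposits held at foreign banks 276.7, new loans extended by domestic banks to foreign borrowers 265.7, purchases of foreign government bonds by domestic residents 490.8, borrowing by resident firms from foreign banks 225.6; capital account: debt forgiveness received from foreign official creditors 32.4.)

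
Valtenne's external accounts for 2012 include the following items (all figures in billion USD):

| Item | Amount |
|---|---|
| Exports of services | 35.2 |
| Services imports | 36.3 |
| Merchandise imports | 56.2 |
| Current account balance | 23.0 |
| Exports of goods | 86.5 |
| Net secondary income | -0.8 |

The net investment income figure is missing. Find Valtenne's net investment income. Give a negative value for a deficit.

Current account = goods balance + services balance + net primary income + net secondary income
Sum of the known components = 28.4
Net investment income = CA - (known components) = 23.0 - 28.4 = -5.4

-5.4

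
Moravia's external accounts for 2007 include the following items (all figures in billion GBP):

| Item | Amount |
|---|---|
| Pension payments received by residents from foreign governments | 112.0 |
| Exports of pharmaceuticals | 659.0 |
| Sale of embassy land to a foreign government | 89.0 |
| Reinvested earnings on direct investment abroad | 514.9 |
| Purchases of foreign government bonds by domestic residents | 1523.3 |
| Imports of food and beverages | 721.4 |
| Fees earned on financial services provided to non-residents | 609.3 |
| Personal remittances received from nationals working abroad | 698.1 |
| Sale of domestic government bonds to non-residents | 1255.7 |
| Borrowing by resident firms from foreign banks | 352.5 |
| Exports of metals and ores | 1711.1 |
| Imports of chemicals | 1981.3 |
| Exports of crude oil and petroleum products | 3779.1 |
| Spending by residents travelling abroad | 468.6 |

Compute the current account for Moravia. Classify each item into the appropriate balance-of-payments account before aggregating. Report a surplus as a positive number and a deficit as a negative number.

4912.2

Goods: -721.4 - 1981.3 + 1711.1 + 3779.1 + 659.0 = 3446.5
Services: -468.6 + 609.3 = 140.7
Primary income: 514.9
Secondary income: 698.1 + 112.0 = 810.1
Current account = 3446.5 + 140.7 + 514.9 + 810.1 = 4912.2
(Excluded from the current account — capital account: sale of embassy land to a foreign government 89.0; financial account: purchases of foreign government bonds by domestic residents 1523.3, sale of domestic government bonds to non-residents 1255.7, borrowing by resident firms from foreign banks 352.5.)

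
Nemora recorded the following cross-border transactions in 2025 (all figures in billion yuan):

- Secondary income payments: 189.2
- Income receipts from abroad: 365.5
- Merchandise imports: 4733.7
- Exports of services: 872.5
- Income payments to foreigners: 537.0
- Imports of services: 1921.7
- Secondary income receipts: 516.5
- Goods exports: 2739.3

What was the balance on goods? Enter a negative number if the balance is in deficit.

Goods balance = 2739.3 - 4733.7 = -1994.4

-1994.4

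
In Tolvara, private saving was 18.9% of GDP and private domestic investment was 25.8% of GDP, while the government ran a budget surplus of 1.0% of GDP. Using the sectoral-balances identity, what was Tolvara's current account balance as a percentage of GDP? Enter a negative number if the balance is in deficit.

-5.9

By the sectoral-balances identity, CA = (S_private - I) + (T - G).
Private balance = 18.9 - 25.8 = -6.9
Government balance (T - G) = 1.0
CA = -6.9 + 1.0 = -5.9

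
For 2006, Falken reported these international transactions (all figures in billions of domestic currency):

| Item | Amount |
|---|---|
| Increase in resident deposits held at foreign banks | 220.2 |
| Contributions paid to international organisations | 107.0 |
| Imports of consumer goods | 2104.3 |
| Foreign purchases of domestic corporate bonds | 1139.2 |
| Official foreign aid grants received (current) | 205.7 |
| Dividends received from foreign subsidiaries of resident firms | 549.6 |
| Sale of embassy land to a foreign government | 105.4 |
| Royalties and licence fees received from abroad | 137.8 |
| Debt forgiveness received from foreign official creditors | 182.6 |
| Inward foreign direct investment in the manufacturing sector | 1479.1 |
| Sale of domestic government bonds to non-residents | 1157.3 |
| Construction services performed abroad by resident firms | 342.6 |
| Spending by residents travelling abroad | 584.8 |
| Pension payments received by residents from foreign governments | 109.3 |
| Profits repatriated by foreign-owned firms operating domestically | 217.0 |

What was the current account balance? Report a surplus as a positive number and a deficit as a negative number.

-1668.1

Goods: -2104.3
Services: 137.8 - 584.8 + 342.6 = -104.4
Primary income: -217.0 + 549.6 = 332.6
Secondary income: -107.0 + 109.3 + 205.7 = 208.0
Current account = (-2104.3) + (-104.4) + 332.6 + 208.0 = -1668.1
(Excluded from the current account — financial account: increase in resident deposits held at foreign banks 220.2, foreign purchases of domestic corporate bonds 1139.2, inward foreign direct investment in the manufacturing sector 1479.1, sale of domestic government bonds to non-residents 1157.3; capital account: sale of embassy land to a foreign government 105.4, debt forgiveness received from foreign official creditors 182.6.)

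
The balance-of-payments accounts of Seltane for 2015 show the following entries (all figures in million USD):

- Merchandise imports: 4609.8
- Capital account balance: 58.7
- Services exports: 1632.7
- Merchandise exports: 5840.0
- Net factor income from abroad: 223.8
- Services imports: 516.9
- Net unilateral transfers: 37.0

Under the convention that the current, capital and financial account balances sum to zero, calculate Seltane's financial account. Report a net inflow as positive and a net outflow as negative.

-2665.5

Goods balance = 5840.0 - 4609.8 = 1230.2
Services balance = 1632.7 - 516.9 = 1115.8
Trade balance (goods + services) = 1230.2 + 1115.8 = 2346.0
Net primary income = 223.8
Net secondary income = 37.0
Current account = 2346.0 + 223.8 + 37.0 = 2606.8
Financial account = -(2606.8 + 58.7) = -2665.5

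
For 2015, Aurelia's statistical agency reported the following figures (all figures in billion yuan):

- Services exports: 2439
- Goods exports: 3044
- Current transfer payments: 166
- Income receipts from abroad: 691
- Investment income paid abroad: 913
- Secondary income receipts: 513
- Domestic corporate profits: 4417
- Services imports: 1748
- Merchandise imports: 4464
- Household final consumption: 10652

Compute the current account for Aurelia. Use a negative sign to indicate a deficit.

Goods balance = 3044 - 4464 = -1420
Services balance = 2439 - 1748 = 691
Trade balance (goods + services) = -1420 + 691 = -729
Net primary income = 691 - 913 = -222
Net secondary income = 513 - 166 = 347
Current account = -729 + (-222) + 347 = -604

-604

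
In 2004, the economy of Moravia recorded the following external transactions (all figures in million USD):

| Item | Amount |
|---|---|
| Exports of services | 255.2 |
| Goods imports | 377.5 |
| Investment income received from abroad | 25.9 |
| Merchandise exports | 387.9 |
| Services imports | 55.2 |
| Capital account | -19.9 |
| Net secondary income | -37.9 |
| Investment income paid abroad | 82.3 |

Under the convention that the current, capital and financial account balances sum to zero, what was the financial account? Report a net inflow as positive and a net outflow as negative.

-96.2

Goods balance = 387.9 - 377.5 = 10.4
Services balance = 255.2 - 55.2 = 200.0
Trade balance (goods + services) = 10.4 + 200.0 = 210.4
Net primary income = 25.9 - 82.3 = -56.4
Net secondary income = -37.9
Current account = 210.4 + (-56.4) + (-37.9) = 116.1
Financial account = -(116.1 + (-19.9)) = -96.2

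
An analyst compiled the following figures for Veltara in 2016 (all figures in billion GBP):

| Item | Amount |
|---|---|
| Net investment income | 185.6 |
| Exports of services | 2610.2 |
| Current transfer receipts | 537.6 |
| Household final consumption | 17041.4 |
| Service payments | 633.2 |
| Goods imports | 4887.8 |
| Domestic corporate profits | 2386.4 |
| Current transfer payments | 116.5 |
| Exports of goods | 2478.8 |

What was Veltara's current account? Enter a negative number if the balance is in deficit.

Goods balance = 2478.8 - 4887.8 = -2409.0
Services balance = 2610.2 - 633.2 = 1977.0
Trade balance (goods + services) = -2409.0 + 1977.0 = -432.0
Net primary income = 185.6
Net secondary income = 537.6 - 116.5 = 421.1
Current account = -432.0 + 185.6 + 421.1 = 174.7

174.7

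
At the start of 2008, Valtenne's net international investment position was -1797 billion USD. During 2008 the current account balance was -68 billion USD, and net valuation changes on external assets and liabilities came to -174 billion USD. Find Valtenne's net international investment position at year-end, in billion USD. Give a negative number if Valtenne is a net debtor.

Change in NIIP = current account + net valuation change = -68 + (-174) = -242
End-of-year NIIP = -1797 + (-242) = -2039

-2039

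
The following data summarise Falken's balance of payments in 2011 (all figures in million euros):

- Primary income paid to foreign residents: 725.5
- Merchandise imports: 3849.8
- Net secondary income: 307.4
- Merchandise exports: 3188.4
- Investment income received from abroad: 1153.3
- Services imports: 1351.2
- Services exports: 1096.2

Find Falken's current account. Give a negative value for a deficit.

-181.2

Goods balance = 3188.4 - 3849.8 = -661.4
Services balance = 1096.2 - 1351.2 = -255.0
Trade balance (goods + services) = -661.4 + (-255.0) = -916.4
Net primary income = 1153.3 - 725.5 = 427.8
Net secondary income = 307.4
Current account = -916.4 + 427.8 + 307.4 = -181.2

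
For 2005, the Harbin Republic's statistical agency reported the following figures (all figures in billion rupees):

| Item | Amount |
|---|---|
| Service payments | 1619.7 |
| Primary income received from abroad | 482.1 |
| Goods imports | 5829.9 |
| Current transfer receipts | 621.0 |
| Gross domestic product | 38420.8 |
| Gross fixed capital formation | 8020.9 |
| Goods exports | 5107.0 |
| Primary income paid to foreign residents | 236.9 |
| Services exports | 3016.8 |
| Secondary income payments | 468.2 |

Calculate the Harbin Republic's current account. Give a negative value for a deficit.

1072.2

Goods balance = 5107.0 - 5829.9 = -722.9
Services balance = 3016.8 - 1619.7 = 1397.1
Trade balance (goods + services) = -722.9 + 1397.1 = 674.2
Net primary income = 482.1 - 236.9 = 245.2
Net secondary income = 621.0 - 468.2 = 152.8
Current account = 674.2 + 245.2 + 152.8 = 1072.2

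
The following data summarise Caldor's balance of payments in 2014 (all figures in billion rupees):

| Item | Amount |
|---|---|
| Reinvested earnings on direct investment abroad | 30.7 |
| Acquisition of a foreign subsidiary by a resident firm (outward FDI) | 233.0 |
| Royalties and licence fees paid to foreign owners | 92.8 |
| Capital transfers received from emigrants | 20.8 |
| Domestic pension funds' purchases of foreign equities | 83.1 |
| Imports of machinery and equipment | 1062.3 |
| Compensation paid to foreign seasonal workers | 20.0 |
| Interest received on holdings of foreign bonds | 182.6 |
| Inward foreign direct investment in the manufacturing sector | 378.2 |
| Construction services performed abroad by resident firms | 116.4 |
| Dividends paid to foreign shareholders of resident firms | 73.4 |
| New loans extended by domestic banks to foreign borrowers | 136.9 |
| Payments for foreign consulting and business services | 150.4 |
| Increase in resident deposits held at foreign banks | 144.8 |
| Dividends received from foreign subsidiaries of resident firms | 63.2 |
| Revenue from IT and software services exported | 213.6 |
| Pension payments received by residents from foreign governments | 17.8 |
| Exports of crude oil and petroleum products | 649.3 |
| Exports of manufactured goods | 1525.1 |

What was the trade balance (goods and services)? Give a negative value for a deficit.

Goods: 649.3 + 1525.1 - 1062.3 = 1112.1
Services: 116.4 - 150.4 + 213.6 - 92.8 = 86.8
Trade balance = 1112.1 + 86.8 = 1198.9
(Excluded from the trade balance — primary income: reinvested earnings on direct investment abroad 30.7, compensation paid to foreign seasonal workers 20.0, interest received on holdings of foreign bonds 182.6, dividends paid to foreign shareholders of resident firms 73.4, dividends received from foreign subsidiaries of resident firms 63.2; financial account: acquisition of a foreign subsidiary by a resident firm (outward FDI) 233.0, domestic pension funds' purchases of foreign equities 83.1, inward foreign direct investment in the manufacturing sector 378.2, new loans extended by domestic banks to foreign borrowers 136.9, increase in resident deposits held at foreign banks 144.8; capital account: capital transfers received from emigrants 20.8; secondary income: pension payments received by residents from foreign governments 17.8.)

1198.9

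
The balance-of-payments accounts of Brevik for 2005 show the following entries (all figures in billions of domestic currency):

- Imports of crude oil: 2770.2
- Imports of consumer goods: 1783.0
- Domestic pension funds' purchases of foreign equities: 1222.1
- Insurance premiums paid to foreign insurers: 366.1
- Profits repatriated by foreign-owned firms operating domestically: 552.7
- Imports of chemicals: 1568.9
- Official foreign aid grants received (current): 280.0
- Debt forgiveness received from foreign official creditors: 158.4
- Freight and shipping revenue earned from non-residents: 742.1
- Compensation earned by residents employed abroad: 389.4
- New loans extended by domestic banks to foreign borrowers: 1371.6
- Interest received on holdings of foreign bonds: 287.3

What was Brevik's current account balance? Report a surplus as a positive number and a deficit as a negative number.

Goods: -1568.9 - 2770.2 - 1783.0 = -6122.1
Services: 742.1 - 366.1 = 376.0
Primary income: 287.3 - 552.7 + 389.4 = 124.0
Secondary income: 280.0
Current account = (-6122.1) + 376.0 + 124.0 + 280.0 = -5342.1
(Excluded from the current account — financial account: domestic pension funds' purchases of foreign equities 1222.1, new loans extended by domestic banks to foreign borrowers 1371.6; capital account: debt forgiveness received from foreign official creditors 158.4.)

-5342.1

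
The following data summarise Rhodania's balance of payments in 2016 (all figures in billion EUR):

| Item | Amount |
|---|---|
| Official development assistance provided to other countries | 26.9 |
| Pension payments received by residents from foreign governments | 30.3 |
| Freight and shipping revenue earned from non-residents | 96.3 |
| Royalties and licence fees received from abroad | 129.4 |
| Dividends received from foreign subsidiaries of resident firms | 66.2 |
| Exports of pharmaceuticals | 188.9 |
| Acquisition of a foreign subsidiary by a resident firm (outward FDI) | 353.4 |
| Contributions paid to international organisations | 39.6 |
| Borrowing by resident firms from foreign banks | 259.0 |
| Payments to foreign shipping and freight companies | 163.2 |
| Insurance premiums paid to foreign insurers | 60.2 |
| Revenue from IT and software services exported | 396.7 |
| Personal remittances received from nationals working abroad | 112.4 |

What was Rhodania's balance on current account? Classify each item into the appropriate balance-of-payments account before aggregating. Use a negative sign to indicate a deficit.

730.3

Goods: 188.9
Services: 96.3 - 60.2 - 163.2 + 129.4 + 396.7 = 399.0
Primary income: 66.2
Secondary income: 112.4 + 30.3 - 39.6 - 26.9 = 76.2
Current account = 188.9 + 399.0 + 66.2 + 76.2 = 730.3
(Excluded from the current account — financial account: acquisition of a foreign subsidiary by a resident firm (outward FDI) 353.4, borrowing by resident firms from foreign banks 259.0.)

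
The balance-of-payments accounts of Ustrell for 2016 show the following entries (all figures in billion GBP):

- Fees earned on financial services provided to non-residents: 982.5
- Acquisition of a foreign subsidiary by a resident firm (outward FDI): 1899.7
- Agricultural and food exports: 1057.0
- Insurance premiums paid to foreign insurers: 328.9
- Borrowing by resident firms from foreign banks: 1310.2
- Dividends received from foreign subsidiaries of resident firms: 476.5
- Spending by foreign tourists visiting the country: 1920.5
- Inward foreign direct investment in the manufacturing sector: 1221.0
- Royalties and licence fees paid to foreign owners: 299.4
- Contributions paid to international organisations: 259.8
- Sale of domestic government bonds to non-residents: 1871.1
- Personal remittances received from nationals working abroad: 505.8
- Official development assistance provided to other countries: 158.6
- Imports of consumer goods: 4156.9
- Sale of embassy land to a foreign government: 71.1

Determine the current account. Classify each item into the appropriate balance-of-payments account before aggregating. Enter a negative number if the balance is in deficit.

Goods: 1057.0 - 4156.9 = -3099.9
Services: -328.9 + 1920.5 + 982.5 - 299.4 = 2274.7
Primary income: 476.5
Secondary income: -158.6 - 259.8 + 505.8 = 87.4
Current account = (-3099.9) + 2274.7 + 476.5 + 87.4 = -261.3
(Excluded from the current account — financial account: acquisition of a foreign subsidiary by a resident firm (outward FDI) 1899.7, borrowing by resident firms from foreign banks 1310.2, inward foreign direct investment in the manufacturing sector 1221.0, sale of domestic government bonds to non-residents 1871.1; capital account: sale of embassy land to a foreign government 71.1.)

-261.3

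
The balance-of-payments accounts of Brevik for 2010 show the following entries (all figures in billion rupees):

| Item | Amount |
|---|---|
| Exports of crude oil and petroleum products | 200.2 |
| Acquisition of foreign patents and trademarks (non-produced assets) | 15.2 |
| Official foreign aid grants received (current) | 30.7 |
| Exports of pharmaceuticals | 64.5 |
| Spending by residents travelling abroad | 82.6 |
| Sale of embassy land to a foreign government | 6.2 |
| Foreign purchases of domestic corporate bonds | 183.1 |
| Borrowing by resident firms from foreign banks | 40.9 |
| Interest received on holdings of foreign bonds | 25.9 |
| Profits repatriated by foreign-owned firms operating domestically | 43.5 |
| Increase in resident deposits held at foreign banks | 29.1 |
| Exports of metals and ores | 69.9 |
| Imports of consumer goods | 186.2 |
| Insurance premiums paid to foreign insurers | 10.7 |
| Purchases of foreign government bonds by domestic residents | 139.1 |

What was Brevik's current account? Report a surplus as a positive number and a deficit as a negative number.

Goods: 200.2 + 69.9 - 186.2 + 64.5 = 148.4
Services: -82.6 - 10.7 = -93.3
Primary income: -43.5 + 25.9 = -17.6
Secondary income: 30.7
Current account = 148.4 + (-93.3) + (-17.6) + 30.7 = 68.2
(Excluded from the current account — capital account: acquisition of foreign patents and trademarks (non-produced assets) 15.2, sale of embassy land to a foreign government 6.2; financial account: foreign purchases of domestic corporate bonds 183.1, borrowing by resident firms from foreign banks 40.9, increase in resident deposits held at foreign banks 29.1, purchases of foreign government bonds by domestic residents 139.1.)

68.2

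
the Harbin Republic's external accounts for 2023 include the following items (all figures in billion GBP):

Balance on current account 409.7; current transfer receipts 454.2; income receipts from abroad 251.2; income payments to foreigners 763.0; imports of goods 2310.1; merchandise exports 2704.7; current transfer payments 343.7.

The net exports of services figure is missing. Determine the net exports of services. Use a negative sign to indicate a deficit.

Current account = goods balance + services balance + net primary income + net secondary income
Sum of the known components = -6.7
Net exports of services = CA - (known components) = 409.7 - (-6.7) = 416.4

416.4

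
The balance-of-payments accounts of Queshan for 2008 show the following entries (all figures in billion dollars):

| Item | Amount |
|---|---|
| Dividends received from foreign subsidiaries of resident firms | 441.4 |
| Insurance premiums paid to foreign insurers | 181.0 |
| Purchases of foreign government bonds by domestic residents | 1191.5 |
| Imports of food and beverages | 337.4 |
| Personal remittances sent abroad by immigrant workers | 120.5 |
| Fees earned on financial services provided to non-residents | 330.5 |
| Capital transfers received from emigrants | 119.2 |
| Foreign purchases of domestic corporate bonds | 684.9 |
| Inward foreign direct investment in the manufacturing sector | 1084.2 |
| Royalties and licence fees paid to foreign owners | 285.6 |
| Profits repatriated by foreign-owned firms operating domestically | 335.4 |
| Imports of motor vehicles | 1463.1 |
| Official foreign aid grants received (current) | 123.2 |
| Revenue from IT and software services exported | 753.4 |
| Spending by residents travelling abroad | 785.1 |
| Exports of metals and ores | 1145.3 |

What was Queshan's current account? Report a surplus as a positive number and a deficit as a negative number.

Goods: -1463.1 + 1145.3 - 337.4 = -655.2
Services: 330.5 - 181.0 - 285.6 - 785.1 + 753.4 = -167.8
Primary income: -335.4 + 441.4 = 106.0
Secondary income: 123.2 - 120.5 = 2.7
Current account = (-655.2) + (-167.8) + 106.0 + 2.7 = -714.3
(Excluded from the current account — financial account: purchases of foreign government bonds by domestic residents 1191.5, foreign purchases of domestic corporate bonds 684.9, inward foreign direct investment in the manufacturing sector 1084.2; capital account: capital transfers received from emigrants 119.2.)

-714.3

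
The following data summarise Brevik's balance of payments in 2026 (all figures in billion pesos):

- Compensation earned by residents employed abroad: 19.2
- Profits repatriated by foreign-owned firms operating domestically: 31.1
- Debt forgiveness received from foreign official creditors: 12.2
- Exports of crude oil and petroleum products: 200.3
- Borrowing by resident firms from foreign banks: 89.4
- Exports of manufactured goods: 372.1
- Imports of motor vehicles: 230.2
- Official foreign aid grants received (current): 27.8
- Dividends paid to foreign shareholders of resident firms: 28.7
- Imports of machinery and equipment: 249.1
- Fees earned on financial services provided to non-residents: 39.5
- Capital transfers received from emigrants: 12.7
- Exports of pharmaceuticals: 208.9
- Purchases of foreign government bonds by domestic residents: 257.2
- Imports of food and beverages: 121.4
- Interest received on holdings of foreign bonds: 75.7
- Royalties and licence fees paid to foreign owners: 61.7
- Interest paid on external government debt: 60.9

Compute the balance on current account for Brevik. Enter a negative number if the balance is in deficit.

160.4

Goods: 372.1 - 249.1 - 121.4 + 200.3 + 208.9 - 230.2 = 180.6
Services: 39.5 - 61.7 = -22.2
Primary income: 75.7 - 60.9 - 28.7 + 19.2 - 31.1 = -25.8
Secondary income: 27.8
Current account = 180.6 + (-22.2) + (-25.8) + 27.8 = 160.4
(Excluded from the current account — capital account: debt forgiveness received from foreign official creditors 12.2, capital transfers received from emigrants 12.7; financial account: borrowing by resident firms from foreign banks 89.4, purchases of foreign government bonds by domestic residents 257.2.)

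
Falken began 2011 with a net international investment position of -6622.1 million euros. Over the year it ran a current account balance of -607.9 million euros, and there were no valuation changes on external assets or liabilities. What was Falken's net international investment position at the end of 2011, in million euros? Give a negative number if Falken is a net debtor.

With no valuation effects, change in NIIP = current account = -607.9
End-of-year NIIP = -6622.1 + (-607.9) = -7230.0

-7230.0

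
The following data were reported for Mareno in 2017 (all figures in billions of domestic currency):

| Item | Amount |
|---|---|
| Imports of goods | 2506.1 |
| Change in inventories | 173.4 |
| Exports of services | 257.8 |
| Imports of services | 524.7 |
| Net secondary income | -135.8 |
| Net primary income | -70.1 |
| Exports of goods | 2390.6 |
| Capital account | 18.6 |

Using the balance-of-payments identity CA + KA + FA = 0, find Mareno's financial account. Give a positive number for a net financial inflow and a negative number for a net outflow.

569.7

Goods balance = 2390.6 - 2506.1 = -115.5
Services balance = 257.8 - 524.7 = -266.9
Trade balance (goods + services) = -115.5 + (-266.9) = -382.4
Net primary income = -70.1
Net secondary income = -135.8
Current account = -382.4 + (-70.1) + (-135.8) = -588.3
Financial account = -(-588.3 + 18.6) = 569.7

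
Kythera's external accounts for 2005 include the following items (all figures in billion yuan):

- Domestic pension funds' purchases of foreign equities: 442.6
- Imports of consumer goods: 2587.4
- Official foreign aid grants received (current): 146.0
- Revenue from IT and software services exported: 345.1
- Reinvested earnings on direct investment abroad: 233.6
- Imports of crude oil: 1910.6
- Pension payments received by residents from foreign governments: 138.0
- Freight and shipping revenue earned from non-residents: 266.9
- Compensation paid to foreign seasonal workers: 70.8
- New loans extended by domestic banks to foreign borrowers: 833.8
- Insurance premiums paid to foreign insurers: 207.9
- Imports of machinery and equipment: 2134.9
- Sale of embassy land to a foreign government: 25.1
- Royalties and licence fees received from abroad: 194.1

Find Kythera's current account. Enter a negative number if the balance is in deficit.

-5587.9

Goods: -1910.6 - 2587.4 - 2134.9 = -6632.9
Services: -207.9 + 345.1 + 194.1 + 266.9 = 598.2
Primary income: -70.8 + 233.6 = 162.8
Secondary income: 146.0 + 138.0 = 284.0
Current account = (-6632.9) + 598.2 + 162.8 + 284.0 = -5587.9
(Excluded from the current account — financial account: domestic pension funds' purchases of foreign equities 442.6, new loans extended by domestic banks to foreign borrowers 833.8; capital account: sale of embassy land to a foreign government 25.1.)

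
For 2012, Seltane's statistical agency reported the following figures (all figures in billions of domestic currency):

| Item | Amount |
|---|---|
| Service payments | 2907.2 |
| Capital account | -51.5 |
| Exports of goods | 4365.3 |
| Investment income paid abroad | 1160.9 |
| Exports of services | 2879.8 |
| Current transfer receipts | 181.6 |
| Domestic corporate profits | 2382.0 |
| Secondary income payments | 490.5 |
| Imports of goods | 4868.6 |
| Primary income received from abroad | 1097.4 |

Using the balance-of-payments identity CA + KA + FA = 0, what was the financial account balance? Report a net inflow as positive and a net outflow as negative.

Goods balance = 4365.3 - 4868.6 = -503.3
Services balance = 2879.8 - 2907.2 = -27.4
Trade balance (goods + services) = -503.3 + (-27.4) = -530.7
Net primary income = 1097.4 - 1160.9 = -63.5
Net secondary income = 181.6 - 490.5 = -308.9
Current account = -530.7 + (-63.5) + (-308.9) = -903.1
Financial account = -(-903.1 + (-51.5)) = 954.6

954.6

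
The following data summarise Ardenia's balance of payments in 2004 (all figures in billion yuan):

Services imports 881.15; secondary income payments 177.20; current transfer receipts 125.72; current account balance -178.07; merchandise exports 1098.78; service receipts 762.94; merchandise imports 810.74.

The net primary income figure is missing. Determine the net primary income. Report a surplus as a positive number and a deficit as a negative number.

-296.42

Current account = goods balance + services balance + net primary income + net secondary income
Sum of the known components = 118.35
Net primary income = CA - (known components) = -178.07 - 118.35 = -296.42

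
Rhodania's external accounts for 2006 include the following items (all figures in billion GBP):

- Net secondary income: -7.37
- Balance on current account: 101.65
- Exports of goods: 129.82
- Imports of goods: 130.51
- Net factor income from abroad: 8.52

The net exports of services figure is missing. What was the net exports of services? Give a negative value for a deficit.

101.19

Current account = goods balance + services balance + net primary income + net secondary income
Sum of the known components = 0.46
Net exports of services = CA - (known components) = 101.65 - 0.46 = 101.19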